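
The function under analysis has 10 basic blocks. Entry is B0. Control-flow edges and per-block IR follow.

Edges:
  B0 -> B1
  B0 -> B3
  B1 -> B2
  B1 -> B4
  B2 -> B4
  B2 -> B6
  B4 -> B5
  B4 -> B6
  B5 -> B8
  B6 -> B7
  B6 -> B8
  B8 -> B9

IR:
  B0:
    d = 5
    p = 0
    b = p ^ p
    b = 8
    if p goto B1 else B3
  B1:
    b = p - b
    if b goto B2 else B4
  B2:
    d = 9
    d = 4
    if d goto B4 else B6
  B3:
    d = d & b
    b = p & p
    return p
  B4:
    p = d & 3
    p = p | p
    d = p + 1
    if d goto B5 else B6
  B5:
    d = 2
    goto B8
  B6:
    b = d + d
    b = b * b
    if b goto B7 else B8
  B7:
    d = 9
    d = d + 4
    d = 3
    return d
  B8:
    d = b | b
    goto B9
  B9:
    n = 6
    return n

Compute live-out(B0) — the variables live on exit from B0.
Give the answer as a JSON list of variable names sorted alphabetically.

Answer: ["b", "d", "p"]

Derivation:
Per-block:
  B0: def={b,d,p} ue=∅
  B1: def={b} ue={b,p}
  B2: def={d} ue=∅
  B3: def={b,d} ue={b,d,p}
  B4: def={d,p} ue={d}
  B5: def={d} ue=∅
  B6: def={b} ue={d}
  B7: def={d} ue=∅
  B8: def={d} ue={b}
  B9: def={n} ue=∅

Live sets:
  B0: in=∅ out={b,d,p}
  B1: in={b,d,p} out={b,d}
  B2: in={b} out={b,d}
  B3: in={b,d,p} out=∅
  B4: in={b,d} out={b,d}
  B5: in={b} out={b}
  B6: in={d} out={b}
  B7: in=∅ out=∅
  B8: in={b} out=∅
  B9: in=∅ out=∅

live-out(B0) = ["b", "d", "p"]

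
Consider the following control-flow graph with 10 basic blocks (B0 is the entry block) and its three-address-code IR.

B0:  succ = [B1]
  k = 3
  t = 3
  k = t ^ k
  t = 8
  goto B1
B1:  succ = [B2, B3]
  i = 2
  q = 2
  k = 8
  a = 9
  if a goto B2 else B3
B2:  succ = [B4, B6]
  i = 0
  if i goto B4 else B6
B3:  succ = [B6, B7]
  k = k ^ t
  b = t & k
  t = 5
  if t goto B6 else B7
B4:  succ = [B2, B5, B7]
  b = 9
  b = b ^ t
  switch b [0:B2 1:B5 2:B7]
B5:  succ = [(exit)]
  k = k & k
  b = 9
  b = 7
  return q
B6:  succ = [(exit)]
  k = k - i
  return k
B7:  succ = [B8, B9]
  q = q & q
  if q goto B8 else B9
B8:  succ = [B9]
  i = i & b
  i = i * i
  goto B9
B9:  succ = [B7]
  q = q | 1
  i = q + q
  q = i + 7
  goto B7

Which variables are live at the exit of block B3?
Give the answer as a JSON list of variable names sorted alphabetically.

def/use:
  B0: def={k,t} ue=∅
  B1: def={a,i,k,q} ue=∅
  B2: def={i} ue=∅
  B3: def={b,k,t} ue={k,t}
  B4: def={b} ue={t}
  B5: def={b,k} ue={k,q}
  B6: def={k} ue={i,k}
  B7: def={q} ue={q}
  B8: def={i} ue={b,i}
  B9: def={i,q} ue={q}

Backward fixpoint:
  B0: in=∅ out={t}
  B1: in={t} out={i,k,q,t}
  B2: in={k,q,t} out={i,k,q,t}
  B3: in={i,k,q,t} out={b,i,k,q}
  B4: in={i,k,q,t} out={b,i,k,q,t}
  B5: in={k,q} out=∅
  B6: in={i,k} out=∅
  B7: in={b,i,q} out={b,i,q}
  B8: in={b,i,q} out={b,q}
  B9: in={b,q} out={b,i,q}

live-out(B3) = ["b", "i", "k", "q"]

Answer: ["b", "i", "k", "q"]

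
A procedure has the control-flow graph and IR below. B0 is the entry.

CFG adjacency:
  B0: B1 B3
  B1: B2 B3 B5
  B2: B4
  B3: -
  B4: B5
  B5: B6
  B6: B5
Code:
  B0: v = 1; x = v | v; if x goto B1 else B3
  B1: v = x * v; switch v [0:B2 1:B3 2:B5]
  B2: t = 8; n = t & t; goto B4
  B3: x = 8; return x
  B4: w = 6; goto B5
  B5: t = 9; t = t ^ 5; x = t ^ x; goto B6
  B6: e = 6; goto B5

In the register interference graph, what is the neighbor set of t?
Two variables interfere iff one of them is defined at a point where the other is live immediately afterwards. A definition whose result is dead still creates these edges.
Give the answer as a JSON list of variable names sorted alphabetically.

Answer: ["x"]

Analysis:
Per-block:
  B0: {v,x} / ∅
  B1: {v} / {v,x}
  B2: {n,t} / ∅
  B3: {x} / ∅
  B4: {w} / ∅
  B5: {t,x} / {x}
  B6: {e} / ∅

Backward fixpoint:
  live B0: ∅→{v,x}
  live B1: {v,x}→{x}
  live B2: {x}→{x}
  live B3: ∅→∅
  live B4: {x}→{x}
  live B5: {x}→{x}
  live B6: {x}→{x}

Conflict graph:
  e↔{x}
  n↔{x}
  t↔{x}
  v↔{x}
  w↔{x}
  x↔{e,n,t,v,w}

N(t) = ["x"]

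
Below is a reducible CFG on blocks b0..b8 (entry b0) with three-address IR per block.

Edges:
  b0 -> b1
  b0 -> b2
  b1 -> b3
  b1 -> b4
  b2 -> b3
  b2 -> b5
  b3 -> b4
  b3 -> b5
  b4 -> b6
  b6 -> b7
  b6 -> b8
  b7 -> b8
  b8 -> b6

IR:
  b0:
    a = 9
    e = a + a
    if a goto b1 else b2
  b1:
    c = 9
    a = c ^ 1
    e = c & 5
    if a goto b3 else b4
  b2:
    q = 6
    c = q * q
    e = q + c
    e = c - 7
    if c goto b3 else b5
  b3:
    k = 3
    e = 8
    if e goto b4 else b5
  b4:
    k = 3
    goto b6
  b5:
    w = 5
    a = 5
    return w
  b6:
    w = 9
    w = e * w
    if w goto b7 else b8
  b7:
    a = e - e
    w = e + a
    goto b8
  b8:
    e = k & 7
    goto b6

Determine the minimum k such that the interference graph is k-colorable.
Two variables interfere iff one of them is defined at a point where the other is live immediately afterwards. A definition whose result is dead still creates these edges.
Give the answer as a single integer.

Answer: 4

Working:
Per-block:
  b0 def {a,e} use ∅
  b1 def {a,c,e} use ∅
  b2 def {c,e,q} use ∅
  b3 def {e,k} use ∅
  b4 def {k} use ∅
  b5 def {a,w} use ∅
  b6 def {w} use {e}
  b7 def {a,w} use {e}
  b8 def {e} use {k}

Liveness:
  live b0: ∅→∅
  live b1: ∅→{e}
  live b2: ∅→∅
  live b3: ∅→{e}
  live b4: {e}→{e,k}
  live b5: ∅→∅
  live b6: {e,k}→{e,k}
  live b7: {e,k}→{k}
  live b8: {k}→{e,k}

Interfere edges:
  a — {c,e,k,w}
  c — {a,e,q}
  e — {a,c,k,w}
  k — {a,e,w}
  q — {c}
  w — {a,e,k}

Colouring:
  lower bound: {a,e,k,w} mutually conflict ⇒ χ ≥ 4
  assign a→c0 c→c2 e→c1 k→c2 q→c0 w→c3 — no edge inside a register ⇒ χ ≤ 4
  χ = 4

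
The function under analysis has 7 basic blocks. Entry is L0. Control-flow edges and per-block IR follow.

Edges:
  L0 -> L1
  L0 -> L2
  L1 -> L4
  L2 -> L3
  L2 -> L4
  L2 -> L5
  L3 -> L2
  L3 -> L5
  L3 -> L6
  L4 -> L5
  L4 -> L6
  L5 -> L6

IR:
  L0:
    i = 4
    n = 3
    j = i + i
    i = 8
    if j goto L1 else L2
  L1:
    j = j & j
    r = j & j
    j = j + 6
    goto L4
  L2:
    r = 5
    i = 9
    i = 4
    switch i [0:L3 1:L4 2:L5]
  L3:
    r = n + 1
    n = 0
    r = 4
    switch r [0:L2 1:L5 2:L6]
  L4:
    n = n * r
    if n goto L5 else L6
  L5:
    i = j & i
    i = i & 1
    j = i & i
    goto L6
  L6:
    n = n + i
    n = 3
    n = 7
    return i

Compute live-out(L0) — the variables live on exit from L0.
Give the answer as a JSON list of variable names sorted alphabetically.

Per-block:
  L0: {i,j,n} / ∅
  L1: {j,r} / {j}
  L2: {i,r} / ∅
  L3: {n,r} / {n}
  L4: {n} / {n,r}
  L5: {i,j} / {i,j}
  L6: {n} / {i,n}

Backward fixpoint:
  live L0: ∅→{i,j,n}
  live L1: {i,j,n}→{i,j,n,r}
  live L2: {j,n}→{i,j,n,r}
  live L3: {i,j,n}→{i,j,n}
  live L4: {i,j,n,r}→{i,j,n}
  live L5: {i,j,n}→{i,n}
  live L6: {i,n}→∅

live-out(L0) = ["i", "j", "n"]

Answer: ["i", "j", "n"]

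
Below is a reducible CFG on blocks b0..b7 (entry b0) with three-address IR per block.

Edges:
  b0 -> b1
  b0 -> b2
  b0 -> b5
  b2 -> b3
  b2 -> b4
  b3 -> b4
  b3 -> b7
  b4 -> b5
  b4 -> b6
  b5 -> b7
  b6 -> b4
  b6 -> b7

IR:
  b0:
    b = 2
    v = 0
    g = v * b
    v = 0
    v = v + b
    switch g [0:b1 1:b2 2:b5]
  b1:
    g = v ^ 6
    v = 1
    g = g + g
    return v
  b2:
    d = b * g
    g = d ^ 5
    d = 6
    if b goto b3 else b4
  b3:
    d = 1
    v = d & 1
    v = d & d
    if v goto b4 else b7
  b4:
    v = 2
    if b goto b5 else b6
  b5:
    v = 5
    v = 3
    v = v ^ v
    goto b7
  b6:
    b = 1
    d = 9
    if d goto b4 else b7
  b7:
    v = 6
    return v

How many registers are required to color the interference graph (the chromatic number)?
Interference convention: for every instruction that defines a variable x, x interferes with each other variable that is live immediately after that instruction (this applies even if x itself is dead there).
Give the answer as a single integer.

def/use:
  b0: {b,g,v} / ∅
  b1: {g,v} / {v}
  b2: {d,g} / {b,g}
  b3: {d,v} / ∅
  b4: {v} / {b}
  b5: {v} / ∅
  b6: {b,d} / ∅
  b7: {v} / ∅

Liveness:
  b0: in=∅ out={b,g,v}
  b1: in={v} out=∅
  b2: in={b,g} out={b}
  b3: in={b} out={b}
  b4: in={b} out=∅
  b5: in=∅ out=∅
  b6: in=∅ out={b}
  b7: in=∅ out=∅

Interfere edges:
  b↔{d,g,v}
  d↔{b,v}
  g↔{b,v}
  v↔{b,d,g}

Registers:
  {b,d,v} pairwise interfere (3-clique) ⇒ χ ≥ 3
  assign b→r0 d→r2 g→r2 v→r1 — no edge inside a register ⇒ χ ≤ 3
  χ = 3

Answer: 3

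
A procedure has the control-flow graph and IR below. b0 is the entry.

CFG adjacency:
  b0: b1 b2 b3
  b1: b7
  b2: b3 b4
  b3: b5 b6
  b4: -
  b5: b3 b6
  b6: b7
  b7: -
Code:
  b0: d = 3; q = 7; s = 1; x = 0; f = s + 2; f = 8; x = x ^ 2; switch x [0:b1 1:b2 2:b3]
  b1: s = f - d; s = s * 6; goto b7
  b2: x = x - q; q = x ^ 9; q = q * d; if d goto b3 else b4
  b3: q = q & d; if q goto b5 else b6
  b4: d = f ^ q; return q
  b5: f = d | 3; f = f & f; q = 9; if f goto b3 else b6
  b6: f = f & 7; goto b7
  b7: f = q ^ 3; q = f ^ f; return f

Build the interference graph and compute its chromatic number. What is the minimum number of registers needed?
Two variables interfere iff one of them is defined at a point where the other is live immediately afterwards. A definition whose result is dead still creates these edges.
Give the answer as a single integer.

Per-block:
  b0: {d,f,q,s,x} / ∅
  b1: {s} / {d,f}
  b2: {q,x} / {d,q,x}
  b3: {q} / {d,q}
  b4: {d} / {f,q}
  b5: {f,q} / {d}
  b6: {f} / {f}
  b7: {f,q} / {q}

Liveness:
  b0 li=∅ lo={d,f,q,x}
  b1 li={d,f,q} lo={q}
  b2 li={d,f,q,x} lo={d,f,q}
  b3 li={d,f,q} lo={d,f,q}
  b4 li={f,q} lo=∅
  b5 li={d} lo={d,f,q}
  b6 li={f,q} lo={q}
  b7 li={q} lo=∅

Interference:
  d — {f,q,s,x}
  f — {d,q,x}
  q — {d,f,s,x}
  s — {d,q,x}
  x — {d,f,q,s}

Chromatic number:
  lower bound: {d,f,q,x} mutually conflict ⇒ χ ≥ 4
  4-colouring: c0={d}  c1={q}  c2={x}  c3={f,s}
  χ = 4

Answer: 4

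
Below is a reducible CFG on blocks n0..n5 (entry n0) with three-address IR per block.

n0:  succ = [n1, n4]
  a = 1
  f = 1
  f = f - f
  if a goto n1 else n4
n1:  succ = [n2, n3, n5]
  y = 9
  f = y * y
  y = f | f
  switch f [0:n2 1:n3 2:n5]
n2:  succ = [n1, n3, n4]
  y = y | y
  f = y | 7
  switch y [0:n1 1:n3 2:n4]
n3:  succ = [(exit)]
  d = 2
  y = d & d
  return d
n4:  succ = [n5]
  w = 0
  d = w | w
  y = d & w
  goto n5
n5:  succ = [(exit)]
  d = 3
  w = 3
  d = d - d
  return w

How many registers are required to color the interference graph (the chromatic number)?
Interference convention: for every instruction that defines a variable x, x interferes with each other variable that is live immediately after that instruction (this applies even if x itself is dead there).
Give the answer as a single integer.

Answer: 2

Analysis:
def/use:
  n0: {a,f} / ∅
  n1: {f,y} / ∅
  n2: {f,y} / {y}
  n3: {d,y} / ∅
  n4: {d,w,y} / ∅
  n5: {d,w} / ∅

Backward fixpoint:
  n0 li=∅ lo=∅
  n1 li=∅ lo={y}
  n2 li={y} lo=∅
  n3 li=∅ lo=∅
  n4 li=∅ lo=∅
  n5 li=∅ lo=∅

Interference:
  a↔{f}
  d↔{w,y}
  f↔{a,y}
  w↔{d}
  y↔{d,f}

Chromatic number:
  {a,f} pairwise interfere (2-clique) ⇒ χ ≥ 2
  2-colouring: r0={d,f}  r1={a,w,y}
  χ = 2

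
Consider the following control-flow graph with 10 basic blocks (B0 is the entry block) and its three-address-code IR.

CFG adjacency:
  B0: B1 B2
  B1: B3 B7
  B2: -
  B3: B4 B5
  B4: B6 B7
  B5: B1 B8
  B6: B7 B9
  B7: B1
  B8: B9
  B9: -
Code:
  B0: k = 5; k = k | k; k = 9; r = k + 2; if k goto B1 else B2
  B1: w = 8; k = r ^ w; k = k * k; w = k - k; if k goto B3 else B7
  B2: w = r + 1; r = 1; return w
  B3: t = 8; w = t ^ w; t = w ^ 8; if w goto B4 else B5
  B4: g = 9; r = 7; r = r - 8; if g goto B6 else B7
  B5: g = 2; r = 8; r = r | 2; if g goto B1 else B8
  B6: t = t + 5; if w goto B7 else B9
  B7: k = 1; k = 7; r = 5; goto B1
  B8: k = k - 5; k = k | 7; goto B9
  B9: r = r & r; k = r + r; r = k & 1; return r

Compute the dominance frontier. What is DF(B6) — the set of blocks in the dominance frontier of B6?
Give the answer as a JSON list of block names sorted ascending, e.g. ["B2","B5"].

Answer: ["B7", "B9"]

Derivation:
idom tree: B1←B0 B2←B0 B3←B1 B4←B3 B5←B3 B6←B4 B7←B1 B8←B5 B9←B3
Dom∩ at merges:
  B1: preds {B0,B5,B7}: {B0} ∩ {B0,B1,B3,B5} ∩ {B0,B1,B7} = {B0}; idom=B0
  B7: preds {B1,B4,B6}: {B0,B1} ∩ {B0,B1,B3,B4} ∩ {B0,B1,B3,B4,B6} = {B0,B1}; idom=B1
  B9: preds {B6,B8}: {B0,B1,B3,B4,B6} ∩ {B0,B1,B3,B5,B8} = {B0,B1,B3}; idom=B3

Frontier:
  join B1 pred B0: · stop@B0
  join B1 pred B5: B5→B3→B1 stop@B0
  join B1 pred B7: B7→B1 stop@B0
  join B7 pred B1: · stop@B1
  join B7 pred B4: B4→B3 stop@B1
  join B7 pred B6: B6→B4→B3 stop@B1
  join B9 pred B6: B6→B4 stop@B3
  join B9 pred B8: B8→B5 stop@B3
  B0: DF=∅
  B1: DF={B1}
  B2: DF=∅
  B3: DF={B1,B7}
  B4: DF={B7,B9}
  B5: DF={B1,B9}
  B6: DF={B7,B9}
  B7: DF={B1}
  B8: DF={B9}
  B9: DF=∅

DF(B6) = ["B7", "B9"]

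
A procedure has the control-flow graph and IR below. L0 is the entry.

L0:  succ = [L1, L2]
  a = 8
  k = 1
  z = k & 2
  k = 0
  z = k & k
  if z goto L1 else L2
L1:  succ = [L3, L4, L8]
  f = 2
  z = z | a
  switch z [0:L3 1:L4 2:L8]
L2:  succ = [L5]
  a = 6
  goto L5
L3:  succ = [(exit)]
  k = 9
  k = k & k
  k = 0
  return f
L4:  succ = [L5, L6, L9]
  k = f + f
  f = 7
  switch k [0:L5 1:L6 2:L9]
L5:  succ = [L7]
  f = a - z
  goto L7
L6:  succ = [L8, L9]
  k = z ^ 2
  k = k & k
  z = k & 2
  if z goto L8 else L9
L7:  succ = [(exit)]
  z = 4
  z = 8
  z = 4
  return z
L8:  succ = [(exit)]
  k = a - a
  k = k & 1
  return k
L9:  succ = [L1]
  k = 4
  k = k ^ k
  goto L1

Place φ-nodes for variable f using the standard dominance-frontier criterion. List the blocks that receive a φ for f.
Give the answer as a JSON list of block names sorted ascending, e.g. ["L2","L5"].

Answer: ["L1", "L5", "L8"]

Derivation:
idom tree: L1←L0 L2←L0 L3←L1 L4←L1 L5←L0 L6←L4 L7←L5 L8←L1 L9←L4
Dom at joins:
  L1: preds {L0,L9}: {L0} ∩ {L0,L1,L4,L9} = {L0}; idom=L0
  L5: preds {L2,L4}: {L0,L2} ∩ {L0,L1,L4} = {L0}; idom=L0
  L8: preds {L1,L6}: {L0,L1} ∩ {L0,L1,L4,L6} = {L0,L1}; idom=L1
  L9: preds {L4,L6}: {L0,L1,L4} ∩ {L0,L1,L4,L6} = {L0,L1,L4}; idom=L4

DF derivation:
  L1←L0: walk · to L0
  L1←L9: walk L9→L4→L1 to L0
  L5←L2: walk L2 to L0
  L5←L4: walk L4→L1 to L0
  L8←L1: walk · to L1
  L8←L6: walk L6→L4 to L1
  L9←L4: walk · to L4
  L9←L6: walk L6 to L4
  DF(L0)=∅
  DF(L1)={L1,L5}
  DF(L2)={L5}
  DF(L3)=∅
  DF(L4)={L1,L5,L8}
  DF(L5)=∅
  DF(L6)={L8,L9}
  DF(L7)=∅
  DF(L8)=∅
  DF(L9)={L1}

φ for f: defs {L1,L4,L5}
  DF⁺ = {L1,L5,L8}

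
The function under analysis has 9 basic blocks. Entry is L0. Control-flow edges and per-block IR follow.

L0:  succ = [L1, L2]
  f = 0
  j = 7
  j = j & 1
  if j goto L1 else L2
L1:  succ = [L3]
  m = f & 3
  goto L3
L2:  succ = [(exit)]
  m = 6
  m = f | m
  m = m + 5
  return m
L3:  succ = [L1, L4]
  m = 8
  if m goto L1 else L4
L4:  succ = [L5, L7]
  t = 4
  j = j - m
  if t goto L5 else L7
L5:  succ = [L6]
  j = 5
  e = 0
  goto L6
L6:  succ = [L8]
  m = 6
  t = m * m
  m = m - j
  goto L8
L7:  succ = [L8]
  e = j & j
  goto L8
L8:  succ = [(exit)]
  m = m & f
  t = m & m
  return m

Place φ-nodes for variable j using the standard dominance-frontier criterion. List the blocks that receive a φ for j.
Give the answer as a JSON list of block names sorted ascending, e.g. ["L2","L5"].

idom tree: L1←L0 L2←L0 L3←L1 L4←L3 L5←L4 L6←L5 L7←L4 L8←L4
Join-block Dom:
  L1: preds {L0,L3}: {L0} ∩ {L0,L1,L3} = {L0}; idom=L0
  L8: preds {L6,L7}: {L0,L1,L3,L4,L5,L6} ∩ {L0,L1,L3,L4,L7} = {L0,L1,L3,L4}; idom=L4

DF walk-up:
  join L1 pred L0: · stop@L0
  join L1 pred L3: L3→L1 stop@L0
  join L8 pred L6: L6→L5 stop@L4
  join L8 pred L7: L7 stop@L4
  L0 → ∅
  L1 → {L1}
  L2 → ∅
  L3 → {L1}
  L4 → ∅
  L5 → {L8}
  L6 → {L8}
  L7 → {L8}
  L8 → ∅

φ for j: defs {L0,L4,L5}
  DF⁺ = {L8}

Answer: ["L8"]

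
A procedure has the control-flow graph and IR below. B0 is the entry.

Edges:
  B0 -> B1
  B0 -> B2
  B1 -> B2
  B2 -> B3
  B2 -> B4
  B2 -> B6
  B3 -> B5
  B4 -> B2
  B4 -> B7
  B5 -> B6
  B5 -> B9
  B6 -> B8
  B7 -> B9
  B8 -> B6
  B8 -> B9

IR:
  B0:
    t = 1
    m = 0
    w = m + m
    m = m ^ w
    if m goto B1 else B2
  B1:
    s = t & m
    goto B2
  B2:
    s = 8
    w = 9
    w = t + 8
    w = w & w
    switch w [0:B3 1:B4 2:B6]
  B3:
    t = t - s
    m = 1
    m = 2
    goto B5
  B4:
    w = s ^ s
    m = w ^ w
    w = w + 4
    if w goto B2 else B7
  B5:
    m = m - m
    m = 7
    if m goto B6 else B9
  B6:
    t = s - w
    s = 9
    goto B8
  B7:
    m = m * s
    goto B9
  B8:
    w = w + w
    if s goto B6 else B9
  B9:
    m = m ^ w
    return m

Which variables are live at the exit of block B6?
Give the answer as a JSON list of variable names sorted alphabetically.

Per-block:
  B0: {m,t,w} / ∅
  B1: {s} / {m,t}
  B2: {s,w} / {t}
  B3: {m,t} / {s,t}
  B4: {m,w} / {s}
  B5: {m} / {m}
  B6: {s,t} / {s,w}
  B7: {m} / {m,s}
  B8: {w} / {s,w}
  B9: {m} / {m,w}

Liveness:
  live B0: ∅→{m,t}
  live B1: {m,t}→{m,t}
  live B2: {m,t}→{m,s,t,w}
  live B3: {s,t,w}→{m,s,w}
  live B4: {s,t}→{m,s,t,w}
  live B5: {m,s,w}→{m,s,w}
  live B6: {m,s,w}→{m,s,w}
  live B7: {m,s,w}→{m,w}
  live B8: {m,s,w}→{m,s,w}
  live B9: {m,w}→∅

live-out(B6) = ["m", "s", "w"]

Answer: ["m", "s", "w"]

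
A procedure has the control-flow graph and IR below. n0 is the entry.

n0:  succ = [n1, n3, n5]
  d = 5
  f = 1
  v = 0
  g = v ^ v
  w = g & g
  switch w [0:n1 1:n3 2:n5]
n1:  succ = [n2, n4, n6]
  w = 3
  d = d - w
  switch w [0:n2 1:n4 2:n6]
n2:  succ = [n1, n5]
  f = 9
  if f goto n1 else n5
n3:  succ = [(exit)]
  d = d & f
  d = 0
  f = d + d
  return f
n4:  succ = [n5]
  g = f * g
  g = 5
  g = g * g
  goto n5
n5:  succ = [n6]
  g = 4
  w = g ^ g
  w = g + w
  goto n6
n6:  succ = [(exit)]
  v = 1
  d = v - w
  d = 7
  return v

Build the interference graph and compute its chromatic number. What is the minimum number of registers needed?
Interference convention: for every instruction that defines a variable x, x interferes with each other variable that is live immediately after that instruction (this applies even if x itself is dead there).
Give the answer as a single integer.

def/use:
  n0 def {d,f,g,v,w} use ∅
  n1 def {d,w} use {d}
  n2 def {f} use ∅
  n3 def {d,f} use {d,f}
  n4 def {g} use {f,g}
  n5 def {g,w} use ∅
  n6 def {d,v} use {w}

Liveness:
  live n0: ∅→{d,f,g}
  live n1: {d,f,g}→{d,f,g,w}
  live n2: {d,g}→{d,f,g}
  live n3: {d,f}→∅
  live n4: {f,g}→∅
  live n5: ∅→{w}
  live n6: {w}→∅

Conflict graph:
  d: {f,g,v,w}
  f: {d,g,v,w}
  g: {d,f,w}
  v: {d,f,w}
  w: {d,f,g,v}

Registers:
  clique {d,f,g,w} ⇒ need ≥ 4
  assign d→r0 f→r1 g→r3 v→r3 w→r2 — no edge inside a register ⇒ χ ≤ 4
  χ = 4

Answer: 4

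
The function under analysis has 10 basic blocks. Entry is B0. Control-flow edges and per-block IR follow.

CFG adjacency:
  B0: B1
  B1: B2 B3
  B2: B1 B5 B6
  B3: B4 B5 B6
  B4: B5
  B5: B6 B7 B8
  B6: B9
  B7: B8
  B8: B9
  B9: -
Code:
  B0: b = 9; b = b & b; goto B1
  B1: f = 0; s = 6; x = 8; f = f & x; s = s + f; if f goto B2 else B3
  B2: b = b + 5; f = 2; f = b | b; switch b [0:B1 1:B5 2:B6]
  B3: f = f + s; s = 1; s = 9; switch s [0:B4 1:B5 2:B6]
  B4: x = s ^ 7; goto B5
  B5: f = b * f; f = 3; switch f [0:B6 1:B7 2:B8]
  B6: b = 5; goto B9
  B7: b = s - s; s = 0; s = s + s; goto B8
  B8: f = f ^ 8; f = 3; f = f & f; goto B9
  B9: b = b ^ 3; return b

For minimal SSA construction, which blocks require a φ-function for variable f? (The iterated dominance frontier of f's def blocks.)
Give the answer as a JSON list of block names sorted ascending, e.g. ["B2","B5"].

idom tree: B1←B0 B2←B1 B3←B1 B4←B3 B5←B1 B6←B1 B7←B5 B8←B5 B9←B1
Dom∩ at merges:
  B1: preds {B0,B2}: {B0} ∩ {B0,B1,B2} = {B0}; idom=B0
  B5: preds {B2,B3,B4}: {B0,B1,B2} ∩ {B0,B1,B3} ∩ {B0,B1,B3,B4} = {B0,B1}; idom=B1
  B6: preds {B2,B3,B5}: {B0,B1,B2} ∩ {B0,B1,B3} ∩ {B0,B1,B5} = {B0,B1}; idom=B1
  B8: preds {B5,B7}: {B0,B1,B5} ∩ {B0,B1,B5,B7} = {B0,B1,B5}; idom=B5
  B9: preds {B6,B8}: {B0,B1,B6} ∩ {B0,B1,B5,B8} = {B0,B1}; idom=B1

DF walk-up:
  join B1 pred B0: · stop@B0
  join B1 pred B2: B2→B1 stop@B0
  join B5 pred B2: B2 stop@B1
  join B5 pred B3: B3 stop@B1
  join B5 pred B4: B4→B3 stop@B1
  join B6 pred B2: B2 stop@B1
  join B6 pred B3: B3 stop@B1
  join B6 pred B5: B5 stop@B1
  join B8 pred B5: · stop@B5
  join B8 pred B7: B7 stop@B5
  join B9 pred B6: B6 stop@B1
  join B9 pred B8: B8→B5 stop@B1
  B0: DF=∅
  B1: DF={B1}
  B2: DF={B1,B5,B6}
  B3: DF={B5,B6}
  B4: DF={B5}
  B5: DF={B6,B9}
  B6: DF={B9}
  B7: DF={B8}
  B8: DF={B9}
  B9: DF=∅

φ for f: defs {B1,B2,B3,B5,B8}
  DF⁺ = {B1,B5,B6,B9}

Answer: ["B1", "B5", "B6", "B9"]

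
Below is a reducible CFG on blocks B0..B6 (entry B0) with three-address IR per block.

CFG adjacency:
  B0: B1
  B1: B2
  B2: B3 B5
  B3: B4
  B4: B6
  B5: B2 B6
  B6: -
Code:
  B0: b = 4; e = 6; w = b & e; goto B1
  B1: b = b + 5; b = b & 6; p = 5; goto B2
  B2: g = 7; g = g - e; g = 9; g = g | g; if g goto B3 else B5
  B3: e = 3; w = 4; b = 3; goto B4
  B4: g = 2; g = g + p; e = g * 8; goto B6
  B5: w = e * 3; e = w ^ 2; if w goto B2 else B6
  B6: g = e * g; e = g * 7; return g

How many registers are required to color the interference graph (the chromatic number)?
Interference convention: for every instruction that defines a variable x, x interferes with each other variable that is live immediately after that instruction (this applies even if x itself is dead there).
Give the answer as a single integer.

Answer: 4

Derivation:
Per-block:
  B0 def {b,e,w} use ∅
  B1 def {b,p} use {b}
  B2 def {g} use {e}
  B3 def {b,e,w} use ∅
  B4 def {e,g} use {p}
  B5 def {e,w} use {e}
  B6 def {e,g} use {e,g}

Live sets:
  B0 li=∅ lo={b,e}
  B1 li={b,e} lo={e,p}
  B2 li={e,p} lo={e,g,p}
  B3 li={p} lo={p}
  B4 li={p} lo={e,g}
  B5 li={e,g,p} lo={e,g,p}
  B6 li={e,g} lo=∅

Interference:
  b↔{e,p,w}
  e↔{b,g,p,w}
  g↔{e,p,w}
  p↔{b,e,g,w}
  w↔{b,e,g,p}

Colouring:
  clique {b,e,p,w} ⇒ need ≥ 4
  4-colouring: c0={e}  c1={p}  c2={w}  c3={b,g}
  χ = 4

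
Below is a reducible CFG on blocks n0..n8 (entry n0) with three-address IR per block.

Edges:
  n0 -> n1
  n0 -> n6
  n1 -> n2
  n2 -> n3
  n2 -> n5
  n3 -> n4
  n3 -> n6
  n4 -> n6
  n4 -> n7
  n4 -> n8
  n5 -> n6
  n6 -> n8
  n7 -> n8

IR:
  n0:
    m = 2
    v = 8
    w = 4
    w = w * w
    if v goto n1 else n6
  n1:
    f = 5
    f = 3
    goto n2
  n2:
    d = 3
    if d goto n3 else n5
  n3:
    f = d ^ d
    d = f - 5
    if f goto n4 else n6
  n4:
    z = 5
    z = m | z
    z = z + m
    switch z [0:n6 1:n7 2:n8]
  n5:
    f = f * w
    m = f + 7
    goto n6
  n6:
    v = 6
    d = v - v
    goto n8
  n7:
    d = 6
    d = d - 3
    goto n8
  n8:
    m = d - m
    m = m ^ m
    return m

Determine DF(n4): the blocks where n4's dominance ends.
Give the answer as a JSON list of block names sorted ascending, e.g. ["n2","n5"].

Answer: ["n6", "n8"]

Working:
idom tree: n1←n0 n2←n1 n3←n2 n4←n3 n5←n2 n6←n0 n7←n4 n8←n0
Join-block Dom:
  n6: preds {n0,n3,n4,n5}: {n0} ∩ {n0,n1,n2,n3} ∩ {n0,n1,n2,n3,n4} ∩ {n0,n1,n2,n5} = {n0}; idom=n0
  n8: preds {n4,n6,n7}: {n0,n1,n2,n3,n4} ∩ {n0,n6} ∩ {n0,n1,n2,n3,n4,n7} = {n0}; idom=n0

DF walk-up:
  join n6 pred n0: · stop@n0
  join n6 pred n3: n3→n2→n1 stop@n0
  join n6 pred n4: n4→n3→n2→n1 stop@n0
  join n6 pred n5: n5→n2→n1 stop@n0
  join n8 pred n4: n4→n3→n2→n1 stop@n0
  join n8 pred n6: n6 stop@n0
  join n8 pred n7: n7→n4→n3→n2→n1 stop@n0
  DF(n0)=∅
  DF(n1)={n6,n8}
  DF(n2)={n6,n8}
  DF(n3)={n6,n8}
  DF(n4)={n6,n8}
  DF(n5)={n6}
  DF(n6)={n8}
  DF(n7)={n8}
  DF(n8)=∅

DF(n4) = ["n6", "n8"]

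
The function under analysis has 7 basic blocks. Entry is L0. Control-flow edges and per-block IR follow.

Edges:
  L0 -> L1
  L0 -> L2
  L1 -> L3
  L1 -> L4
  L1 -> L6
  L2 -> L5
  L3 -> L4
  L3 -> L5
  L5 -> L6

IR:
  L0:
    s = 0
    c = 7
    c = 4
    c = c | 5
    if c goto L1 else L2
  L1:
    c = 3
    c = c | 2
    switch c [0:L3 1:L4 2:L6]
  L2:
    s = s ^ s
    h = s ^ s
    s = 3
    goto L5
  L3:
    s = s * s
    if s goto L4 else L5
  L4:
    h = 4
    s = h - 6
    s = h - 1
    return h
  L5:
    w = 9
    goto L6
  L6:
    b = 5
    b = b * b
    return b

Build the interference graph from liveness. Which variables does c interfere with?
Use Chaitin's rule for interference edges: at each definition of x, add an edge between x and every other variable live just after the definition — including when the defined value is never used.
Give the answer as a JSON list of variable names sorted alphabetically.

def/use:
  L0: def={c,s} ue=∅
  L1: def={c} ue=∅
  L2: def={h,s} ue={s}
  L3: def={s} ue={s}
  L4: def={h,s} ue=∅
  L5: def={w} ue=∅
  L6: def={b} ue=∅

Live sets:
  live L0: ∅→{s}
  live L1: {s}→{s}
  live L2: {s}→∅
  live L3: {s}→∅
  live L4: ∅→∅
  live L5: ∅→∅
  live L6: ∅→∅

Interference:
  b↔∅
  c↔{s}
  h↔{s}
  s↔{c,h}
  w↔∅

N(c) = ["s"]

Answer: ["s"]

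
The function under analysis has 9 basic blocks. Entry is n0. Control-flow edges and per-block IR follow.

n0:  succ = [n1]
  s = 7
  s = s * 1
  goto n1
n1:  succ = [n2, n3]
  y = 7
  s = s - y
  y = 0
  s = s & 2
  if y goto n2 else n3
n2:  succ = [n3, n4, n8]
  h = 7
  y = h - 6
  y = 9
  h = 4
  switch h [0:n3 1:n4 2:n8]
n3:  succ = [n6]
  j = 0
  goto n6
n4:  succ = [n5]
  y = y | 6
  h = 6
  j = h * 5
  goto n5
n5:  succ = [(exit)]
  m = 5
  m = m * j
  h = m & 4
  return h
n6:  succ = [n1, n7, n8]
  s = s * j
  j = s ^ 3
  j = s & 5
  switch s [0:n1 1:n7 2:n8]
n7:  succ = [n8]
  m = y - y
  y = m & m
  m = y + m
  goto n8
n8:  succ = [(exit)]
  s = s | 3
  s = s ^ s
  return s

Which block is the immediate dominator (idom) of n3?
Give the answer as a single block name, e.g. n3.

idom tree: n1←n0 n2←n1 n3←n1 n4←n2 n5←n4 n6←n3 n7←n6 n8←n1
Dom∩ at merges:
  n1: preds {n0,n6}: {n0} ∩ {n0,n1,n3,n6} = {n0}; idom=n0
  n3: preds {n1,n2}: {n0,n1} ∩ {n0,n1,n2} = {n0,n1}; idom=n1
  n8: preds {n2,n6,n7}: {n0,n1,n2} ∩ {n0,n1,n3,n6} ∩ {n0,n1,n3,n6,n7} = {n0,n1}; idom=n1

idom(n3) = n1

Answer: n1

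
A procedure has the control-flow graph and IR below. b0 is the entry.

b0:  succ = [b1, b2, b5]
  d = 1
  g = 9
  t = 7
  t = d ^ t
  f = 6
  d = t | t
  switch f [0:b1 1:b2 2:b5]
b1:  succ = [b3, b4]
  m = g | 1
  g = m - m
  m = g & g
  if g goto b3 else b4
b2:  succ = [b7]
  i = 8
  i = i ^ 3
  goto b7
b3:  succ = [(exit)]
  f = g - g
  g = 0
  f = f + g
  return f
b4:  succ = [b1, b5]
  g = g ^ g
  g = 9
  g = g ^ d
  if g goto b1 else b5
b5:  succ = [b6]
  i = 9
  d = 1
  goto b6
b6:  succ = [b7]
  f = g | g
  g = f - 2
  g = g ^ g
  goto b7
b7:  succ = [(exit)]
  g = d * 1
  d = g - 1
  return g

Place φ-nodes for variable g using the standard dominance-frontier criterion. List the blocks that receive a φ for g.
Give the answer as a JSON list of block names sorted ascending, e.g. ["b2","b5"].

idom tree: b1←b0 b2←b0 b3←b1 b4←b1 b5←b0 b6←b5 b7←b0
Join-block Dom:
  b1: preds {b0,b4}: {b0} ∩ {b0,b1,b4} = {b0}; idom=b0
  b5: preds {b0,b4}: {b0} ∩ {b0,b1,b4} = {b0}; idom=b0
  b7: preds {b2,b6}: {b0,b2} ∩ {b0,b5,b6} = {b0}; idom=b0

DF derivation:
  join b1 pred b0: · stop@b0
  join b1 pred b4: b4→b1 stop@b0
  join b5 pred b0: · stop@b0
  join b5 pred b4: b4→b1 stop@b0
  join b7 pred b2: b2 stop@b0
  join b7 pred b6: b6→b5 stop@b0
  DF(b0)=∅
  DF(b1)={b1,b5}
  DF(b2)={b7}
  DF(b3)=∅
  DF(b4)={b1,b5}
  DF(b5)={b7}
  DF(b6)={b7}
  DF(b7)=∅

φ for g: defs {b0,b1,b3,b4,b6,b7}
  DF⁺ = {b1,b5,b7}

Answer: ["b1", "b5", "b7"]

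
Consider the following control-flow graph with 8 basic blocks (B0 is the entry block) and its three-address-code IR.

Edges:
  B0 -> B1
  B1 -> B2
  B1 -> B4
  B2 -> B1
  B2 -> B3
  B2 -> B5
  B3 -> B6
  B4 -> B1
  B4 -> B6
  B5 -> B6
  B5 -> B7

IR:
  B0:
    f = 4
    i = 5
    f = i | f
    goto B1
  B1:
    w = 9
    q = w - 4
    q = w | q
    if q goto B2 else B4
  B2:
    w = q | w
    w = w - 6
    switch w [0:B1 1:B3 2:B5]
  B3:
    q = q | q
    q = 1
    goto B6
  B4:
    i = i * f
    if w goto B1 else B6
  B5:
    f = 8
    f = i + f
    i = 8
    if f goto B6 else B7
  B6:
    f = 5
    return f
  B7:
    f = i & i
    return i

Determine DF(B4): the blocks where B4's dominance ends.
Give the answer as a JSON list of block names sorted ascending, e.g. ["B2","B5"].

Answer: ["B1", "B6"]

Analysis:
idom tree: B1←B0 B2←B1 B3←B2 B4←B1 B5←B2 B6←B1 B7←B5
Dom at joins:
  B1: preds {B0,B2,B4}: {B0} ∩ {B0,B1,B2} ∩ {B0,B1,B4} = {B0}; idom=B0
  B6: preds {B3,B4,B5}: {B0,B1,B2,B3} ∩ {B0,B1,B4} ∩ {B0,B1,B2,B5} = {B0,B1}; idom=B1

Frontier:
  B1←B0: walk · to B0
  B1←B2: walk B2→B1 to B0
  B1←B4: walk B4→B1 to B0
  B6←B3: walk B3→B2 to B1
  B6←B4: walk B4 to B1
  B6←B5: walk B5→B2 to B1
  B0 → ∅
  B1 → {B1}
  B2 → {B1,B6}
  B3 → {B6}
  B4 → {B1,B6}
  B5 → {B6}
  B6 → ∅
  B7 → ∅

DF(B4) = ["B1", "B6"]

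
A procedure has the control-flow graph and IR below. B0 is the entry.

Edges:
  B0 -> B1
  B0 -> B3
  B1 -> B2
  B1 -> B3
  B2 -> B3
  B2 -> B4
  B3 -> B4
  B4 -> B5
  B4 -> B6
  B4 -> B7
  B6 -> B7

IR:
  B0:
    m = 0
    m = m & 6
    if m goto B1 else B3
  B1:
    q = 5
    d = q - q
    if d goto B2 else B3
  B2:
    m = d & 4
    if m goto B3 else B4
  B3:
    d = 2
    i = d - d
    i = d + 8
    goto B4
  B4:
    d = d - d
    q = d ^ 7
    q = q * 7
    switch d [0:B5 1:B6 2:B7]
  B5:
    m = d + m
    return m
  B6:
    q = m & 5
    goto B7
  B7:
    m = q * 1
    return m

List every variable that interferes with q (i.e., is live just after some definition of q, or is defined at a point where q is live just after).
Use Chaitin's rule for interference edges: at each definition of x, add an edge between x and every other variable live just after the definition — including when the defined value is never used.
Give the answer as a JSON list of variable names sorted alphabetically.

Answer: ["d", "m"]

Analysis:
Block summaries:
  B0: {m} / ∅
  B1: {d,q} / ∅
  B2: {m} / {d}
  B3: {d,i} / ∅
  B4: {d,q} / {d}
  B5: {m} / {d,m}
  B6: {q} / {m}
  B7: {m} / {q}

Liveness:
  live B0: ∅→{m}
  live B1: {m}→{d,m}
  live B2: {d}→{d,m}
  live B3: {m}→{d,m}
  live B4: {d,m}→{d,m,q}
  live B5: {d,m}→∅
  live B6: {m}→{q}
  live B7: {q}→∅

Interfere edges:
  d: {i,m,q}
  i: {d,m}
  m: {d,i,q}
  q: {d,m}

N(q) = ["d", "m"]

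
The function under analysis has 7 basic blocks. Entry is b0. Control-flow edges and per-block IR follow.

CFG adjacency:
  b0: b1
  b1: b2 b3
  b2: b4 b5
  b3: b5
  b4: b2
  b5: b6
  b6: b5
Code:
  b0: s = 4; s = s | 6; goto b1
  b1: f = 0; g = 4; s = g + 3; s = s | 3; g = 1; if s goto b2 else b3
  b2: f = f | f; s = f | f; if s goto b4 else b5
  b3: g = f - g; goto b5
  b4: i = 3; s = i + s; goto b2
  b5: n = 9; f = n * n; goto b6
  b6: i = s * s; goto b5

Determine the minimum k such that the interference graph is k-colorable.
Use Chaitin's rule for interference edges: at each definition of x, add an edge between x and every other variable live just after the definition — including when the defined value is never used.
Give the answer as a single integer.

Answer: 3

Derivation:
Block summaries:
  b0 def {s} use ∅
  b1 def {f,g,s} use ∅
  b2 def {f,s} use {f}
  b3 def {g} use {f,g}
  b4 def {i,s} use {s}
  b5 def {f,n} use ∅
  b6 def {i} use {s}

Live sets:
  b0 li=∅ lo=∅
  b1 li=∅ lo={f,g,s}
  b2 li={f} lo={f,s}
  b3 li={f,g,s} lo={s}
  b4 li={f,s} lo={f}
  b5 li={s} lo={s}
  b6 li={s} lo={s}

Interfere edges:
  f: {g,i,s}
  g: {f,s}
  i: {f,s}
  n: {s}
  s: {f,g,i,n}

Colouring:
  clique {f,g,s} ⇒ need ≥ 3
  assign f→c1 g→c2 i→c2 n→c1 s→c0 — no edge inside a register ⇒ χ ≤ 3
  χ = 3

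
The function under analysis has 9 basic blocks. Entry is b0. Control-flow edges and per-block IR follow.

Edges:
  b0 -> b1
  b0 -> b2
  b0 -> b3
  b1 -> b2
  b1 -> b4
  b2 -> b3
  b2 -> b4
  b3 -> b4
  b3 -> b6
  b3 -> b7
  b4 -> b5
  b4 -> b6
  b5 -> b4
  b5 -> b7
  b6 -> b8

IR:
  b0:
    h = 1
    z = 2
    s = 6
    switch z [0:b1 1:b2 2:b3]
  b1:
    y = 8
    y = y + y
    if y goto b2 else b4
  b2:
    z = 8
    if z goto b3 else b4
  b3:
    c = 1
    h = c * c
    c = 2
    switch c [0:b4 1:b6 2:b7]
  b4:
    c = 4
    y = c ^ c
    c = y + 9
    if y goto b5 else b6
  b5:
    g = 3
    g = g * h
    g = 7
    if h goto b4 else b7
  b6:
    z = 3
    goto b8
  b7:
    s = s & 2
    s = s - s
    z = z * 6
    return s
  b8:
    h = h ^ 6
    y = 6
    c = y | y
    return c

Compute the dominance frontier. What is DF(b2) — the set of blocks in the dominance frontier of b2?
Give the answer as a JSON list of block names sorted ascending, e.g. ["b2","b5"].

Answer: ["b3", "b4"]

Derivation:
idom tree: b1←b0 b2←b0 b3←b0 b4←b0 b5←b4 b6←b0 b7←b0 b8←b6
Join-block Dom:
  b2: preds {b0,b1}: {b0} ∩ {b0,b1} = {b0}; idom=b0
  b3: preds {b0,b2}: {b0} ∩ {b0,b2} = {b0}; idom=b0
  b4: preds {b1,b2,b3,b5}: {b0,b1} ∩ {b0,b2} ∩ {b0,b3} ∩ {b0,b4,b5} = {b0}; idom=b0
  b6: preds {b3,b4}: {b0,b3} ∩ {b0,b4} = {b0}; idom=b0
  b7: preds {b3,b5}: {b0,b3} ∩ {b0,b4,b5} = {b0}; idom=b0

DF walk-up:
  b2←b0: walk · to b0
  b2←b1: walk b1 to b0
  b3←b0: walk · to b0
  b3←b2: walk b2 to b0
  b4←b1: walk b1 to b0
  b4←b2: walk b2 to b0
  b4←b3: walk b3 to b0
  b4←b5: walk b5→b4 to b0
  b6←b3: walk b3 to b0
  b6←b4: walk b4 to b0
  b7←b3: walk b3 to b0
  b7←b5: walk b5→b4 to b0
  b0: DF=∅
  b1: DF={b2,b4}
  b2: DF={b3,b4}
  b3: DF={b4,b6,b7}
  b4: DF={b4,b6,b7}
  b5: DF={b4,b7}
  b6: DF=∅
  b7: DF=∅
  b8: DF=∅

DF(b2) = ["b3", "b4"]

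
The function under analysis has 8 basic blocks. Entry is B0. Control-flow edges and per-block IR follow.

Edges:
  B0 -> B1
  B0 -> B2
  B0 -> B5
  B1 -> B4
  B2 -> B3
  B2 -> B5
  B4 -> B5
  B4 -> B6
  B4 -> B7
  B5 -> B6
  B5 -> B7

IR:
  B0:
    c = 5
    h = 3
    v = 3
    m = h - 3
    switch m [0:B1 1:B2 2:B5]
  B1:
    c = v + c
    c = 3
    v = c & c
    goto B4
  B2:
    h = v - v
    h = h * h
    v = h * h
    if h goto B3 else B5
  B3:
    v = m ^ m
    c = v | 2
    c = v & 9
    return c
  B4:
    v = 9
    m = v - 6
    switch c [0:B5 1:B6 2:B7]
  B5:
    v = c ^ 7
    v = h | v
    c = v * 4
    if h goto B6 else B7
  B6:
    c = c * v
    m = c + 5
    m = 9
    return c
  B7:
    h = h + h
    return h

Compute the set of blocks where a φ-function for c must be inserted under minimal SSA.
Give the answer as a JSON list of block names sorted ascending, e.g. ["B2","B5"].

idom tree: B1←B0 B2←B0 B3←B2 B4←B1 B5←B0 B6←B0 B7←B0
Dom at joins:
  B5: preds {B0,B2,B4}: {B0} ∩ {B0,B2} ∩ {B0,B1,B4} = {B0}; idom=B0
  B6: preds {B4,B5}: {B0,B1,B4} ∩ {B0,B5} = {B0}; idom=B0
  B7: preds {B4,B5}: {B0,B1,B4} ∩ {B0,B5} = {B0}; idom=B0

DF walk-up:
  join B5 pred B0: · stop@B0
  join B5 pred B2: B2 stop@B0
  join B5 pred B4: B4→B1 stop@B0
  join B6 pred B4: B4→B1 stop@B0
  join B6 pred B5: B5 stop@B0
  join B7 pred B4: B4→B1 stop@B0
  join B7 pred B5: B5 stop@B0
  B0: DF=∅
  B1: DF={B5,B6,B7}
  B2: DF={B5}
  B3: DF=∅
  B4: DF={B5,B6,B7}
  B5: DF={B6,B7}
  B6: DF=∅
  B7: DF=∅

φ for c: defs {B0,B1,B3,B5,B6}
  DF⁺ = {B5,B6,B7}

Answer: ["B5", "B6", "B7"]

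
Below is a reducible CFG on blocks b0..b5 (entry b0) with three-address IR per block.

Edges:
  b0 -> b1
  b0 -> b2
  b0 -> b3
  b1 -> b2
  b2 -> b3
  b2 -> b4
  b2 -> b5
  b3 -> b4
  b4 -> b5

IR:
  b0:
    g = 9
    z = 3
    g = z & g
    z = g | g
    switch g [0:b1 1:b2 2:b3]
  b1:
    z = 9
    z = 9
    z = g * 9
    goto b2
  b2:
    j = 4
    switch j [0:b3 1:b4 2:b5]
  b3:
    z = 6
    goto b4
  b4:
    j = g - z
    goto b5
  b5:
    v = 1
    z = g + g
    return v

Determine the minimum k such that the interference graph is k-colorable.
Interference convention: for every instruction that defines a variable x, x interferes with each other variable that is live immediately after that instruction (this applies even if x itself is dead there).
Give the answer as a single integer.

Answer: 3

Derivation:
Block summaries:
  b0 def {g,z} use ∅
  b1 def {z} use {g}
  b2 def {j} use ∅
  b3 def {z} use ∅
  b4 def {j} use {g,z}
  b5 def {v,z} use {g}

Backward fixpoint:
  b0 li=∅ lo={g,z}
  b1 li={g} lo={g,z}
  b2 li={g,z} lo={g,z}
  b3 li={g} lo={g,z}
  b4 li={g,z} lo={g}
  b5 li={g} lo=∅

Interfere edges:
  g — {j,v,z}
  j — {g,z}
  v — {g,z}
  z — {g,j,v}

Colouring:
  clique {g,j,z} ⇒ need ≥ 3
  assign g→c0 j→c2 v→c2 z→c1 — no edge inside a register ⇒ χ ≤ 3
  χ = 3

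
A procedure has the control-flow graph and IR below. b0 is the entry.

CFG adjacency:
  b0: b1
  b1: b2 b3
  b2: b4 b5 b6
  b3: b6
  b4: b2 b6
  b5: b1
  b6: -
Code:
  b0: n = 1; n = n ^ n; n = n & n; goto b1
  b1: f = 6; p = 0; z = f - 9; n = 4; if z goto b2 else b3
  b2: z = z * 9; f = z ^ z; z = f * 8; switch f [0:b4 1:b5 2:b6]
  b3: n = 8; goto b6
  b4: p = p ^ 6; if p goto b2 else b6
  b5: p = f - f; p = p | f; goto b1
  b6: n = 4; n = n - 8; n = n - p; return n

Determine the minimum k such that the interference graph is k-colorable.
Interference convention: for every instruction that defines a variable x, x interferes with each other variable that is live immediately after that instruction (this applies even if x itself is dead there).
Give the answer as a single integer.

Answer: 3

Working:
Per-block:
  b0: def={n} ue=∅
  b1: def={f,n,p,z} ue=∅
  b2: def={f,z} ue={z}
  b3: def={n} ue=∅
  b4: def={p} ue={p}
  b5: def={p} ue={f}
  b6: def={n} ue={p}

Backward fixpoint:
  b0: in=∅ out=∅
  b1: in=∅ out={p,z}
  b2: in={p,z} out={f,p,z}
  b3: in={p} out={p}
  b4: in={p,z} out={p,z}
  b5: in={f} out=∅
  b6: in={p} out=∅

Conflict graph:
  f — {p,z}
  n — {p,z}
  p — {f,n,z}
  z — {f,n,p}

Colouring:
  clique {f,p,z} ⇒ need ≥ 3
  assign f→r2 n→r2 p→r0 z→r1 — no edge inside a register ⇒ χ ≤ 3
  χ = 3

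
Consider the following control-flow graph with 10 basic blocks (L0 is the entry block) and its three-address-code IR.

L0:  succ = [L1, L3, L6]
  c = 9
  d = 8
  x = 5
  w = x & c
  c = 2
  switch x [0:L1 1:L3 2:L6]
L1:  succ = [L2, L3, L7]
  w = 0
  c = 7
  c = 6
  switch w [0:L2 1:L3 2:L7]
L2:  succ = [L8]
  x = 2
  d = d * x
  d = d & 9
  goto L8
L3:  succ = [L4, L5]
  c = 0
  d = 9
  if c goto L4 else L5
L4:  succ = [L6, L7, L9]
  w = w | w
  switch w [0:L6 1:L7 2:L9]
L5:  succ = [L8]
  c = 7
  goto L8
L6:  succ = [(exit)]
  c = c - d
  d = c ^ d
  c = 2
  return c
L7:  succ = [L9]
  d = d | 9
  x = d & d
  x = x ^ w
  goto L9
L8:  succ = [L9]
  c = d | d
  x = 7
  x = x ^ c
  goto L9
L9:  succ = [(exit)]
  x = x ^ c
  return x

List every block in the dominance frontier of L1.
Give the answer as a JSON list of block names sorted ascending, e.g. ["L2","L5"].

idom tree: L1←L0 L2←L1 L3←L0 L4←L3 L5←L3 L6←L0 L7←L0 L8←L0 L9←L0
Dom at joins:
  L3: preds {L0,L1}: {L0} ∩ {L0,L1} = {L0}; idom=L0
  L6: preds {L0,L4}: {L0} ∩ {L0,L3,L4} = {L0}; idom=L0
  L7: preds {L1,L4}: {L0,L1} ∩ {L0,L3,L4} = {L0}; idom=L0
  L8: preds {L2,L5}: {L0,L1,L2} ∩ {L0,L3,L5} = {L0}; idom=L0
  L9: preds {L4,L7,L8}: {L0,L3,L4} ∩ {L0,L7} ∩ {L0,L8} = {L0}; idom=L0

DF derivation:
  join L3 pred L0: · stop@L0
  join L3 pred L1: L1 stop@L0
  join L6 pred L0: · stop@L0
  join L6 pred L4: L4→L3 stop@L0
  join L7 pred L1: L1 stop@L0
  join L7 pred L4: L4→L3 stop@L0
  join L8 pred L2: L2→L1 stop@L0
  join L8 pred L5: L5→L3 stop@L0
  join L9 pred L4: L4→L3 stop@L0
  join L9 pred L7: L7 stop@L0
  join L9 pred L8: L8 stop@L0
  L0: DF=∅
  L1: DF={L3,L7,L8}
  L2: DF={L8}
  L3: DF={L6,L7,L8,L9}
  L4: DF={L6,L7,L9}
  L5: DF={L8}
  L6: DF=∅
  L7: DF={L9}
  L8: DF={L9}
  L9: DF=∅

DF(L1) = ["L3", "L7", "L8"]

Answer: ["L3", "L7", "L8"]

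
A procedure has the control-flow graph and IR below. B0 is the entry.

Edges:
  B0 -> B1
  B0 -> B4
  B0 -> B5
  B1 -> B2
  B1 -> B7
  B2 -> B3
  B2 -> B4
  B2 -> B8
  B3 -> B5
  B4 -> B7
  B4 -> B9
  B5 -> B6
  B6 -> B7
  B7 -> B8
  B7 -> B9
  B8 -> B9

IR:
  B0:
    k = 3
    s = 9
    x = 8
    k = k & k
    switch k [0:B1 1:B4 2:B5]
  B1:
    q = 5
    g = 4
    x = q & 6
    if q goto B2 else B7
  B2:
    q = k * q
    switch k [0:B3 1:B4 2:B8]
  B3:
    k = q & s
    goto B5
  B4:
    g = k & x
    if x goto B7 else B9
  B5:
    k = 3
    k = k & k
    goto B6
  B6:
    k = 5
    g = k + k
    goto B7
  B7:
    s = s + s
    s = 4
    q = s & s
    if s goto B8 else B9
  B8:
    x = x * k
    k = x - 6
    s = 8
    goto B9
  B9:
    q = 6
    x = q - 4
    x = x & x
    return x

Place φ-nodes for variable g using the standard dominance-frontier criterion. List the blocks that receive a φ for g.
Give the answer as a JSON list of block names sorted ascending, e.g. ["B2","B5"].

idom tree: B1←B0 B2←B1 B3←B2 B4←B0 B5←B0 B6←B5 B7←B0 B8←B0 B9←B0
Dom at joins:
  B4: preds {B0,B2}: {B0} ∩ {B0,B1,B2} = {B0}; idom=B0
  B5: preds {B0,B3}: {B0} ∩ {B0,B1,B2,B3} = {B0}; idom=B0
  B7: preds {B1,B4,B6}: {B0,B1} ∩ {B0,B4} ∩ {B0,B5,B6} = {B0}; idom=B0
  B8: preds {B2,B7}: {B0,B1,B2} ∩ {B0,B7} = {B0}; idom=B0
  B9: preds {B4,B7,B8}: {B0,B4} ∩ {B0,B7} ∩ {B0,B8} = {B0}; idom=B0

Frontier:
  join B4 pred B0: · stop@B0
  join B4 pred B2: B2→B1 stop@B0
  join B5 pred B0: · stop@B0
  join B5 pred B3: B3→B2→B1 stop@B0
  join B7 pred B1: B1 stop@B0
  join B7 pred B4: B4 stop@B0
  join B7 pred B6: B6→B5 stop@B0
  join B8 pred B2: B2→B1 stop@B0
  join B8 pred B7: B7 stop@B0
  join B9 pred B4: B4 stop@B0
  join B9 pred B7: B7 stop@B0
  join B9 pred B8: B8 stop@B0
  B0: DF=∅
  B1: DF={B4,B5,B7,B8}
  B2: DF={B4,B5,B8}
  B3: DF={B5}
  B4: DF={B7,B9}
  B5: DF={B7}
  B6: DF={B7}
  B7: DF={B8,B9}
  B8: DF={B9}
  B9: DF=∅

φ for g: defs {B1,B4,B6}
  DF⁺ = {B4,B5,B7,B8,B9}

Answer: ["B4", "B5", "B7", "B8", "B9"]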